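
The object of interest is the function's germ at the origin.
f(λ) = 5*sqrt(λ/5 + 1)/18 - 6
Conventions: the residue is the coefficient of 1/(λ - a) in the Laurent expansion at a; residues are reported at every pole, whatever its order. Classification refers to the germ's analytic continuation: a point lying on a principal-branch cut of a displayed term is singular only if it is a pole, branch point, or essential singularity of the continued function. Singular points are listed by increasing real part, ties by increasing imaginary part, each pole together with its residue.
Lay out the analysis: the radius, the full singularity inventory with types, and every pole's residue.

Branch term (5/18)*sqrt(1 - λ/(-5)): its argument vanishes at λ = -5, a square-root branch point, modulus 5.
The radius of convergence is the smallest modulus among the singular points: 5.

Radius of convergence at 0: 5.
At -5: an algebraic (square-root) branch point.


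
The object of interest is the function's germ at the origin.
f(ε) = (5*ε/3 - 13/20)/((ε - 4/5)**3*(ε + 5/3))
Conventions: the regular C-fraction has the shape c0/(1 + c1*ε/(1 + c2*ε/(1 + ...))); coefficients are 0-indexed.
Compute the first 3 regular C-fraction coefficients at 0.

Taylor coefficients (expand at 0): a_0 = 195/256, a_1 = 457/1024, a_2 = -4617/10240.
c0 = a_0 = 195/256. Peel one level at a time: if S = 1 + c*ε/S' with S'(0) = 1, then c is the ε-coefficient of S and S' = c*ε/(S - 1).
S_1 = c0/f = 1 + (-457/780)*ε + (22759/24336)*ε^2 + ...; c1 = -457/780.
S_2 = c1*ε/(S_1 - 1) = 1 + (113795/71292)*ε + ...; c2 = 113795/71292.

The regular C-fraction coefficients are [195/256, -457/780, 113795/71292].


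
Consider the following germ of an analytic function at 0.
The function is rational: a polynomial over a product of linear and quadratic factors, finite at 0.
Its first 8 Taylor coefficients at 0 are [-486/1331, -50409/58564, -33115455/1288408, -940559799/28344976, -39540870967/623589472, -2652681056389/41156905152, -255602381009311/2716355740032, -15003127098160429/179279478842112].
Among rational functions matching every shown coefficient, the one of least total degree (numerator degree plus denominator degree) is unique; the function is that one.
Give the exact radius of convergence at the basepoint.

The radius of convergence is 6/7.

No rational of total degree below 6 reproduces all 8 coefficients; solving the [2/4] Pade equations on them gives f(h) = (38*h**2 + 11*h/18 + 4/7)/((h - 11/9)**3*(h + 6/7)), whose expansion matches every shown term.
Denominator factor (h - 11/9)^3: pole of order 3 at 11/9, modulus 11/9.
Denominator factor (h + 6/7): pole of order 1 at -6/7, modulus 6/7.
The radius of convergence is the smallest modulus among the singular points: 6/7.


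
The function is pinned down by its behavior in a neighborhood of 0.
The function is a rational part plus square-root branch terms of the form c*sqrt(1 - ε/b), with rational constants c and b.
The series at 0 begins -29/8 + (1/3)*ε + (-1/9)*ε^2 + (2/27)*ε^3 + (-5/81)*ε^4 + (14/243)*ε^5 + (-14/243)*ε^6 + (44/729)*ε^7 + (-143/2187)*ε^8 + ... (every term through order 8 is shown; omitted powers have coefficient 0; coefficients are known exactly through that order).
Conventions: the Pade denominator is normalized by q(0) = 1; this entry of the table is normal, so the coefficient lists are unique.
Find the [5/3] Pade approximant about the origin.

Taylor coefficients needed (read off): a_0 = -29/8, a_1 = 1/3, a_2 = -1/9, a_3 = 2/27, a_4 = -5/81, a_5 = 14/243, a_6 = -14/243, a_7 = 44/729, a_8 = -143/2187.
Write the denominator as Q(ε) = 1 + q1*ε + q2*ε^2 + q3*ε^3. Requiring Q*f - P = O(ε^9) with deg P <= 5 kills the coefficients of ε^6..ε^8 in Q*f:
  ε^6: a_6 + q1*a_5 + q2*a_4 + q3*a_3 = 0, i.e. -14/243 + (14/243)*q1 + (-5/81)*q2 + (2/27)*q3 = 0.
  ε^7: a_7 + q1*a_6 + q2*a_5 + q3*a_4 = 0, i.e. 44/729 + (-14/243)*q1 + (14/243)*q2 + (-5/81)*q3 = 0.
  ε^8: a_8 + q1*a_7 + q2*a_6 + q3*a_5 = 0, i.e. -143/2187 + (44/729)*q1 + (-14/243)*q2 + (14/243)*q3 = 0.
Solving this linear system: q1 = 9/4, q2 = 3/2, q3 = 5/18.
The numerator is Q*f truncated at degree 5: P0 = a_0 = -29/8; P1 = a_1 + q1*a_0 = -751/96; P2 = a_2 + q1*a_1 + q2*a_0 = -691/144; P3 = a_3 + q1*a_2 + q2*a_1 + q3*a_0 = -295/432; P4 = a_4 + q1*a_3 + q2*a_2 + q3*a_1 = 5/162; P5 = a_5 + q1*a_4 + q2*a_3 + q3*a_2 = -1/972.

The Pade approximant has numerator coefficients [-29/8, -751/96, -691/144, -295/432, 5/162, -1/972]; denominator coefficients [1, 9/4, 3/2, 5/18].


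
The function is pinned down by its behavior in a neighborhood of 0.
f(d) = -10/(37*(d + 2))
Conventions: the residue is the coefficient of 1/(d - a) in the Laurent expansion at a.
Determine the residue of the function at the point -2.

The residue is -10/37.

At the order-1 pole -2 set g(d) = (d - (-2))*f(d) = -10/37.
Simple pole: residue = g(a) at a = -2, which is -10/37.


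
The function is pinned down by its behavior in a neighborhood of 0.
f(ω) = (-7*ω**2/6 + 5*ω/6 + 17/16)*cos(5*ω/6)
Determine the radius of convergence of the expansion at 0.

The factor cos(5*ω/6) is entire and contributes no finite singular point.
The polynomial part has no poles.
No finite singular points: the Taylor series at 0 converges everywhere.

The radius of convergence is infinite.


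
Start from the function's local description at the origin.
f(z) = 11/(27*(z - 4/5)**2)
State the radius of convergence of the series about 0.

Denominator factor (z - 4/5)^2: pole of order 2 at 4/5, modulus 4/5.
The radius of convergence is the smallest modulus among the singular points: 4/5.

The radius of convergence is 4/5.


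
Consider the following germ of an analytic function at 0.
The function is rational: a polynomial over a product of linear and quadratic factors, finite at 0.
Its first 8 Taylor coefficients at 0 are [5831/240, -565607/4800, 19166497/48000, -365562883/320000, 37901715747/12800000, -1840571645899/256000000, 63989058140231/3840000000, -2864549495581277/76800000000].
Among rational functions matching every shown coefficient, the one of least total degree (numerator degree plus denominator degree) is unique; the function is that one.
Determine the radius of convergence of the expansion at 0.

No rational of total degree below 4 reproduces all 8 coefficients; solving the [0/4] Pade equations on them gives f(ν) = -34/(3*(ν - 5/2)*(ν + 4/7)**3), whose expansion matches every shown term.
Denominator factor (ν + 4/7)^3: pole of order 3 at -4/7, modulus 4/7.
Denominator factor (ν - 5/2): pole of order 1 at 5/2, modulus 5/2.
The radius of convergence is the smallest modulus among the singular points: 4/7.

The radius of convergence is 4/7.


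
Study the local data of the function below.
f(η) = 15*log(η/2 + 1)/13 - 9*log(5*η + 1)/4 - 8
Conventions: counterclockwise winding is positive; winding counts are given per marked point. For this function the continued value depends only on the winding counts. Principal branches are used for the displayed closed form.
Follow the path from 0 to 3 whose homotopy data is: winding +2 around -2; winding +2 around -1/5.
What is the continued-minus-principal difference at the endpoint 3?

The rational part is single-valued and drops out of the difference; each branch term changes only by its own monodromy.
(15/13)*log(1 - η/(-2)): each positive loop around -2 adds 2*pi*i to the log, so winding +2 contributes (15/13)*(2)*2*pi*i = (60/13)*pi*i.
(-9/4)*log(1 - η/(-1/5)): each positive loop around -1/5 adds 2*pi*i to the log, so winding +2 contributes (-9/4)*(2)*2*pi*i = -(9)*pi*i.
Summing the contributions at η = 3 gives -(57/13)*pi*i.

Continued minus principal equals -(57/13)*pi*i.


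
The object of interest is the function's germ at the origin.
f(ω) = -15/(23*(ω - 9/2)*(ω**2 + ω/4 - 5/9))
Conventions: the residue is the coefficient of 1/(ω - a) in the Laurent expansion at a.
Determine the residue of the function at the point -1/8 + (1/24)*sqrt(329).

The residue is 540/34477 + (59940/11342933)*sqrt(329).

The factor ω**2 + ω/4 - 5/9 splits as (ω - a)(ω - a') with a = -1/8 + (1/24)*sqrt(329), a' = -1/8 - (1/24)*sqrt(329). At the order-1 pole a set g(ω) = (ω - a)*f(ω) = [-15/(23*(ω - 9/2))] / (ω - a').
Simple pole: residue = g(a) at a = -1/8 + (1/24)*sqrt(329), which is 540/34477 + (59940/11342933)*sqrt(329).


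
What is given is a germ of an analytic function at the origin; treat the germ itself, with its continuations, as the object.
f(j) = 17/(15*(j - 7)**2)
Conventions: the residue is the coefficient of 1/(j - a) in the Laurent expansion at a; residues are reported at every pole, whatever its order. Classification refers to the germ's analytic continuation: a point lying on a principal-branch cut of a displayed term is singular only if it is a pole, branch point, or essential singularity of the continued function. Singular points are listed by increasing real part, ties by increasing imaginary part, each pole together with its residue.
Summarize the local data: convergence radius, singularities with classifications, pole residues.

Denominator factor (j - 7)^2: pole of order 2 at 7, modulus 7.
The radius of convergence is the smallest modulus among the singular points: 7.
At the order-2 pole 7 set g(j) = (j - (7))^2*f(j) = 17/15.
Order-2 pole: residue = g'(a); g'(7) = 0, so the residue is 0.

Radius of convergence at 0: 7.
At 7: a pole of order 2; residue 0.


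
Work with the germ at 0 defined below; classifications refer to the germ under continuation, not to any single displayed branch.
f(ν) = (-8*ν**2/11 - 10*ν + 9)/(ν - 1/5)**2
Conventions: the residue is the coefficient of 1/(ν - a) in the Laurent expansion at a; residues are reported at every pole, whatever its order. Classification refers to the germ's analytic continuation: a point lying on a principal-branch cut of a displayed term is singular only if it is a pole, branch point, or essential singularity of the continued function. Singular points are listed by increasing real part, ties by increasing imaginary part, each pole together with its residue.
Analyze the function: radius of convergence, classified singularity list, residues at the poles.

Denominator factor (ν - 1/5)^2: pole of order 2 at 1/5, modulus 1/5.
The radius of convergence is the smallest modulus among the singular points: 1/5.
At the order-2 pole 1/5 set g(ν) = (ν - (1/5))^2*f(ν) = -8*ν**2/11 - 10*ν + 9.
Order-2 pole: residue = g'(a); g'(1/5) = -566/55, so the residue is -566/55.

Radius of convergence at 0: 1/5.
At 1/5: a pole of order 2; residue -566/55.


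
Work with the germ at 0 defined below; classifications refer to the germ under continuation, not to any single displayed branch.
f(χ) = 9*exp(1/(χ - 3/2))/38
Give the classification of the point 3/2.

The exponent 1/(χ - (3/2)) has a pole at 3/2, so exp(1/(χ - (3/2))) takes every nonzero value near it: an essential singularity (not a pole of any order).

The point is an essential singularity.


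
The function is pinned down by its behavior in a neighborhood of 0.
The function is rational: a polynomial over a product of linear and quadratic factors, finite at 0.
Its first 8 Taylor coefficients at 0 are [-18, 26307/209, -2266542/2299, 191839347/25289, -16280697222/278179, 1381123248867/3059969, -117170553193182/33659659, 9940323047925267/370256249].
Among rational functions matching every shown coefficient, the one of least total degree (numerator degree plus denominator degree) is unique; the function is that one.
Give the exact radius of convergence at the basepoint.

No rational of total degree below 3 reproduces all 8 coefficients; solving the [1/2] Pade equations on them gives f(ξ) = (2 - 17*ξ/19)/(ξ**2 - 8*ξ/11 - 1/9), whose expansion matches every shown term.
Denominator factor (ξ**2 - 8*ξ/11 - 1/9): discriminant 1060/1089, real irrational roots 4/11 + (1/33)*sqrt(265) and 4/11 - (1/33)*sqrt(265); poles of order 1, moduli 4/11 + (1/33)*sqrt(265) and -4/11 + (1/33)*sqrt(265).
The radius of convergence is the smallest modulus among the singular points: -4/11 + (1/33)*sqrt(265).

The radius of convergence is -4/11 + (1/33)*sqrt(265).


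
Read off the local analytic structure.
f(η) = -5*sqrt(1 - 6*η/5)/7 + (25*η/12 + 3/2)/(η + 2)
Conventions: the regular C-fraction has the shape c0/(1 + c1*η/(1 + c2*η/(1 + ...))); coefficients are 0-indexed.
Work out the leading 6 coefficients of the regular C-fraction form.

The regular C-fraction coefficients are [1/28, -92/3, 21289/690, 29781/4896470, -68299719/234817670, -6214322967/10918056530].

Taylor coefficients (expand at 0): a_0 = 1/28, a_1 = 23/21, a_2 = -43/210, a_3 = 128/525, a_4 = -107/4200, a_5 = 677/7500.
c0 = a_0 = 1/28. Peel one level at a time: if S = 1 + c*η/S' with S'(0) = 1, then c is the η-coefficient of S and S' = c*η/(S - 1).
S_1 = c0/f = 1 + (-92/3)*η + (42578/45)*η^2 + ...; c1 = -92/3.
S_2 = c1*η/(S_1 - 1) = 1 + (21289/690)*η + (-9927/52900)*η^2 + ...; c2 = 21289/690.
S_3 = c2*η/(S_2 - 1) = 1 + (29781/4896470)*η + (80177931/45322152100)*η^2 + ...; c3 = 29781/4896470.
S_4 = c3*η/(S_3 - 1) = 1 + (-68299719/234817670)*η + (-20141307/121660900)*η^2 + ...; c4 = -68299719/234817670.
S_5 = c4*η/(S_4 - 1) = 1 + (-6214322967/10918056530)*η + ...; c5 = -6214322967/10918056530.


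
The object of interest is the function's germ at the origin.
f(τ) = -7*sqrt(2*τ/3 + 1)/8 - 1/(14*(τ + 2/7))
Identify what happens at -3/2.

The term (-7/8)*sqrt(1 - τ/(-3/2)) has argument 1 - -3/2/(-3/2) = 0 at -3/2: a square-root (algebraic, two-sheeted) branch point; the remaining terms are analytic or single-valued there.

The point is an algebraic (square-root) branch point.


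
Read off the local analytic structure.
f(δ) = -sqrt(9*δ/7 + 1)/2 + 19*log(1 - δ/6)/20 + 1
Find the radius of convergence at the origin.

The radius of convergence is 7/9.

Branch term (19/20)*log(1 - δ/(6)): its argument vanishes at δ = 6, a logarithmic branch point, modulus 6.
Branch term (-1/2)*sqrt(1 - δ/(-7/9)): its argument vanishes at δ = -7/9, a square-root branch point, modulus 7/9.
The radius of convergence is the smallest modulus among the singular points: 7/9.


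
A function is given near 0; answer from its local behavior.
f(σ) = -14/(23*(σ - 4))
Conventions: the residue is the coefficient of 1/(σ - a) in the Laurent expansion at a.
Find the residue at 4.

The residue is -14/23.

At the order-1 pole 4 set g(σ) = (σ - (4))*f(σ) = -14/23.
Simple pole: residue = g(a) at a = 4, which is -14/23.


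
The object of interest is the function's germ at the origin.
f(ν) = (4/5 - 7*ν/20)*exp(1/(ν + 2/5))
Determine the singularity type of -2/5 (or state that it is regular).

The exponent 1/(ν - (-2/5)) has a pole at -2/5, so exp(1/(ν - (-2/5))) takes every nonzero value near it: an essential singularity (not a pole of any order).

The point is an essential singularity.


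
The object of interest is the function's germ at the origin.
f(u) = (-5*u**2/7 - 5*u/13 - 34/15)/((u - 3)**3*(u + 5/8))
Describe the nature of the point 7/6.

Denominator factors: u - 3 = -11/6 at u = 7/6; u + 5/8 = 43/24 at u = 7/6 — none vanishes.
So the germ continues analytically to 7/6.

The point is a regular point.


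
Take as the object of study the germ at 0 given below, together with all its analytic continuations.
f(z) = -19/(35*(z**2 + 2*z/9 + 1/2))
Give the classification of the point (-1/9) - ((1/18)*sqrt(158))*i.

The denominator factor z**2 + 2*z/9 + 1/2 vanishes at (-1/9) - ((1/18)*sqrt(158))*i and appears to the power 1; the numerator there equals -19/35, nonzero, and no other factor vanishes.
Hence a pole whose order is the multiplicity, 1.

The point is a pole of order 1.


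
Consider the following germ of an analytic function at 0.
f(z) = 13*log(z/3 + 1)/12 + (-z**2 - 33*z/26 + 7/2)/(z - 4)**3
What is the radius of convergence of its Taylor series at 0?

The radius of convergence is 3.

Denominator factor (z - 4)^3: pole of order 3 at 4, modulus 4.
Branch term (13/12)*log(1 - z/(-3)): its argument vanishes at z = -3, a logarithmic branch point, modulus 3.
The radius of convergence is the smallest modulus among the singular points: 3.


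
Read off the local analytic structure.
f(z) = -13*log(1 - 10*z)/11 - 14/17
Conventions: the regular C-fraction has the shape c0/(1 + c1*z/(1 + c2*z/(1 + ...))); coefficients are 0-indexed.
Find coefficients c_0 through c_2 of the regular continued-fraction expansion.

Taylor coefficients (expand at 0): a_0 = -14/17, a_1 = 130/11, a_2 = 650/11.
c0 = a_0 = -14/17. Peel one level at a time: if S = 1 + c*z/S' with S'(0) = 1, then c is the z-coefficient of S and S' = c*z/(S - 1).
S_1 = c0/f = 1 + (1105/77)*z + (1646450/5929)*z^2 + ...; c1 = 1105/77.
S_2 = c1*z/(S_1 - 1) = 1 + (-1490/77)*z + ...; c2 = -1490/77.

The regular C-fraction coefficients are [-14/17, 1105/77, -1490/77].


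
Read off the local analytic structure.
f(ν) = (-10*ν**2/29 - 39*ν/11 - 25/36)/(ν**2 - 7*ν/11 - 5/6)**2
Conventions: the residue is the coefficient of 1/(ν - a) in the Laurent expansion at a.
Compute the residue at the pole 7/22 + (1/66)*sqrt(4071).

The residue is (2133241/320412126)*sqrt(4071).

The factor ν**2 - 7*ν/11 - 5/6 splits as (ν - a)(ν - a') with a = 7/22 + (1/66)*sqrt(4071), a' = 7/22 - (1/66)*sqrt(4071). At the order-2 pole a set g(ν) = (ν - a)^2*f(ν) = [-10*ν**2/29 - 39*ν/11 - 25/36] / (ν - a')^2.
Order-2 pole: residue = g'(a); g'(7/22 + (1/66)*sqrt(4071)) = (2133241/320412126)*sqrt(4071), so the residue is (2133241/320412126)*sqrt(4071).


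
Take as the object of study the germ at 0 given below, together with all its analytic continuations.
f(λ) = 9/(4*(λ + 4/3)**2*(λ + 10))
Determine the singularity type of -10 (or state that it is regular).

The point is a pole of order 1.

The denominator factor λ + 10 vanishes at -10 and appears to the power 1; the numerator there equals 9/4, nonzero, and no other factor vanishes.
Hence a pole whose order is the multiplicity, 1.


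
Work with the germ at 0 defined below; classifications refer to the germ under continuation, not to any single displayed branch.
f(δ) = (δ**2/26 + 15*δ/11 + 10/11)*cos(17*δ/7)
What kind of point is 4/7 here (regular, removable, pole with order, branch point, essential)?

There is no denominator, hence no pole anywhere.
The factor cos(17*δ/7) is entire.
So the germ continues analytically to 4/7.

The point is a regular point.


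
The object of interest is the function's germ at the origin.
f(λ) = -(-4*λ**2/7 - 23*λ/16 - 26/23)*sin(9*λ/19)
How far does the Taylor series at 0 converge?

The radius of convergence is infinite.

The factor -sin(9*λ/19) is entire and contributes no finite singular point.
The polynomial part has no poles.
No finite singular points: the Taylor series at 0 converges everywhere.


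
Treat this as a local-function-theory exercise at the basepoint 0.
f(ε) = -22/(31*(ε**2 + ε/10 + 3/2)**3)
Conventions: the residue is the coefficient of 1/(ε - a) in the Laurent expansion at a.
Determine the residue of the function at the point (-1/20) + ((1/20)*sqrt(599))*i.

The residue is ((13200000/6662575769)*sqrt(599))*i.

The factor ε**2 + ε/10 + 3/2 splits as (ε - a)(ε - a') with a = (-1/20) + ((1/20)*sqrt(599))*i, a' = (-1/20) - ((1/20)*sqrt(599))*i. At the order-3 pole a set g(ε) = (ε - a)^3*f(ε) = [-22/31] / (ε - a')^3.
Order-3 pole: residue = g''(a)/2; g''((-1/20) + ((1/20)*sqrt(599))*i) = ((26400000/6662575769)*sqrt(599))*i, so the residue is ((13200000/6662575769)*sqrt(599))*i.


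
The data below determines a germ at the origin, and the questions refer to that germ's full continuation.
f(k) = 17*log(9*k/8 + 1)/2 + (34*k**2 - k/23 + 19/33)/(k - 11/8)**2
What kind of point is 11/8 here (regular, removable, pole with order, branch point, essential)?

The point is a pole of order 2.

The denominator factor k - 11/8 vanishes at 11/8 and appears to the power 2; the numerator there equals 1573795/24288, nonzero, and no other factor vanishes.
The branch terms are analytic at this point.
Hence a pole whose order is the multiplicity, 2.


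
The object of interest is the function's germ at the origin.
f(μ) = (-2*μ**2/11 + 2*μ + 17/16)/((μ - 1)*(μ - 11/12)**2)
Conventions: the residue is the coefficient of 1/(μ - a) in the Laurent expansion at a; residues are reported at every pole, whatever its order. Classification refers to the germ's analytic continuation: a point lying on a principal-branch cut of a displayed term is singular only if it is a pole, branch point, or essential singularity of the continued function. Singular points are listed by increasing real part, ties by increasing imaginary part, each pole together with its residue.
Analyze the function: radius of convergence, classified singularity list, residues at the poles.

Radius of convergence at 0: 11/12.
At 11/12: a pole of order 2; residue -415.
At 1: a pole of order 1; residue 4563/11.

Denominator factor (μ - 1): pole of order 1 at 1, modulus 1.
Denominator factor (μ - 11/12)^2: pole of order 2 at 11/12, modulus 11/12.
The radius of convergence is the smallest modulus among the singular points: 11/12.
At the order-2 pole 11/12 set g(μ) = (μ - (11/12))^2*f(μ) = (-2*μ**2/11 + 2*μ + 17/16)/(μ - 1).
Order-2 pole: residue = g'(a); g'(11/12) = -415, so the residue is -415.
At the order-1 pole 1 set g(μ) = (μ - (1))*f(μ) = (-2*μ**2/11 + 2*μ + 17/16)/(μ - 11/12)**2.
Simple pole: residue = g(a) at a = 1, which is 4563/11.
List the singular points by increasing real part (a conjugate pair: the negative imaginary part first).


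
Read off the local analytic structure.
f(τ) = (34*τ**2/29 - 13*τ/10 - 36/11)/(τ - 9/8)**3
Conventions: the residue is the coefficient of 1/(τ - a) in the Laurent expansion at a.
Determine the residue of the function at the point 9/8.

The residue is 34/29.

At the order-3 pole 9/8 set g(τ) = (τ - (9/8))^3*f(τ) = 34*τ**2/29 - 13*τ/10 - 36/11.
Order-3 pole: residue = g''(a)/2; g''(9/8) = 68/29, so the residue is 34/29.


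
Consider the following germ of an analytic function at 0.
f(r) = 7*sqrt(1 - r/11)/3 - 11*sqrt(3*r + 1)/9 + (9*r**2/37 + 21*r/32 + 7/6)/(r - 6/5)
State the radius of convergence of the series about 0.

The radius of convergence is 1/3.

Denominator factor (r - 6/5): pole of order 1 at 6/5, modulus 6/5.
Branch term (7/3)*sqrt(1 - r/(11)): its argument vanishes at r = 11, a square-root branch point, modulus 11.
Branch term (-11/9)*sqrt(1 - r/(-1/3)): its argument vanishes at r = -1/3, a square-root branch point, modulus 1/3.
The radius of convergence is the smallest modulus among the singular points: 1/3.


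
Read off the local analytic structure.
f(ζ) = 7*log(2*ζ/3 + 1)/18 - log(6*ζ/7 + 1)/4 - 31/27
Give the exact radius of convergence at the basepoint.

Branch term (-1/4)*log(1 - ζ/(-7/6)): its argument vanishes at ζ = -7/6, a logarithmic branch point, modulus 7/6.
Branch term (7/18)*log(1 - ζ/(-3/2)): its argument vanishes at ζ = -3/2, a logarithmic branch point, modulus 3/2.
The radius of convergence is the smallest modulus among the singular points: 7/6.

The radius of convergence is 7/6.


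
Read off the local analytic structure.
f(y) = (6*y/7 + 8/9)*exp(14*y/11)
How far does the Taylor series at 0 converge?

The radius of convergence is infinite.

The factor exp(14*y/11) is entire and contributes no finite singular point.
The polynomial part has no poles.
No finite singular points: the Taylor series at 0 converges everywhere.


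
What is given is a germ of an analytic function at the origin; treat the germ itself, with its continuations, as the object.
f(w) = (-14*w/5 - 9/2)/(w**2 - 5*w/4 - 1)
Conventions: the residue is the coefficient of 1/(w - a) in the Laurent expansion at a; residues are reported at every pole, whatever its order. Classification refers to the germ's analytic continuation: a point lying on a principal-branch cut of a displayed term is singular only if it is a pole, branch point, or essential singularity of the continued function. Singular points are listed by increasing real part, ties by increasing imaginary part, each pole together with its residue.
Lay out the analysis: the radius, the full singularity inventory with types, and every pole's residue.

Radius of convergence at 0: -5/8 + (1/8)*sqrt(89).
At 5/8 - (1/8)*sqrt(89): a pole of order 1; residue -7/5 + (25/89)*sqrt(89).
At 5/8 + (1/8)*sqrt(89): a pole of order 1; residue -7/5 - (25/89)*sqrt(89).

Denominator factor (w**2 - 5*w/4 - 1): discriminant 89/16, real irrational roots 5/8 + (1/8)*sqrt(89) and 5/8 - (1/8)*sqrt(89); poles of order 1, moduli 5/8 + (1/8)*sqrt(89) and -5/8 + (1/8)*sqrt(89).
The radius of convergence is the smallest modulus among the singular points: -5/8 + (1/8)*sqrt(89).
The factor w**2 - 5*w/4 - 1 splits as (w - a)(w - a') with a = 5/8 - (1/8)*sqrt(89), a' = 5/8 + (1/8)*sqrt(89). At the order-1 pole a set g(w) = (w - a)*f(w) = [-14*w/5 - 9/2] / (w - a').
Simple pole: residue = g(a) at a = 5/8 - (1/8)*sqrt(89), which is -7/5 + (25/89)*sqrt(89).
The factor w**2 - 5*w/4 - 1 splits as (w - a)(w - a') with a = 5/8 + (1/8)*sqrt(89), a' = 5/8 - (1/8)*sqrt(89). At the order-1 pole a set g(w) = (w - a)*f(w) = [-14*w/5 - 9/2] / (w - a').
Simple pole: residue = g(a) at a = 5/8 + (1/8)*sqrt(89), which is -7/5 - (25/89)*sqrt(89).
List the singular points by increasing real part (a conjugate pair: the negative imaginary part first).


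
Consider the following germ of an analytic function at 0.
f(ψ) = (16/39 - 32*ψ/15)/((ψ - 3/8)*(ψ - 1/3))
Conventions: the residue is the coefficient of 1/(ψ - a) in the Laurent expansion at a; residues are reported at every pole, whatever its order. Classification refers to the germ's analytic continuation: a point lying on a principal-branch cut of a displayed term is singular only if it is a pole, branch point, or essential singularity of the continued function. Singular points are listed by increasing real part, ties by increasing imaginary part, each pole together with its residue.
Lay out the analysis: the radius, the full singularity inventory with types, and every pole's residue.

Denominator factor (ψ - 3/8): pole of order 1 at 3/8, modulus 3/8.
Denominator factor (ψ - 1/3): pole of order 1 at 1/3, modulus 1/3.
The radius of convergence is the smallest modulus among the singular points: 1/3.
At the order-1 pole 1/3 set g(ψ) = (ψ - (1/3))*f(ψ) = (16/39 - 32*ψ/15)/(ψ - 3/8).
Simple pole: residue = g(a) at a = 1/3, which is 1408/195.
At the order-1 pole 3/8 set g(ψ) = (ψ - (3/8))*f(ψ) = (16/39 - 32*ψ/15)/(ψ - 1/3).
Simple pole: residue = g(a) at a = 3/8, which is -608/65.
List the singular points by increasing real part (a conjugate pair: the negative imaginary part first).

Radius of convergence at 0: 1/3.
At 1/3: a pole of order 1; residue 1408/195.
At 3/8: a pole of order 1; residue -608/65.


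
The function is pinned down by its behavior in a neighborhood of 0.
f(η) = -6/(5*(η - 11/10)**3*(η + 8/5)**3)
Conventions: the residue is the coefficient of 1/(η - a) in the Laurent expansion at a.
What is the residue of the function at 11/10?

The residue is -80000/1594323.

At the order-3 pole 11/10 set g(η) = (η - (11/10))^3*f(η) = -6/(5*(η + 8/5)**3).
Order-3 pole: residue = g''(a)/2; g''(11/10) = -160000/1594323, so the residue is -80000/1594323.


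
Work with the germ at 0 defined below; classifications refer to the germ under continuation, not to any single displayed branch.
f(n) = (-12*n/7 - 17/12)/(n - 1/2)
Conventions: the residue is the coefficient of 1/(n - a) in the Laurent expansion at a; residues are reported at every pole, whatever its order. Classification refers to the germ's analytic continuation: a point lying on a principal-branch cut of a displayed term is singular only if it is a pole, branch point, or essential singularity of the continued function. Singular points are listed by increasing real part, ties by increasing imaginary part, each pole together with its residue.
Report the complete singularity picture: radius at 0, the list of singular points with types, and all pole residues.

Radius of convergence at 0: 1/2.
At 1/2: a pole of order 1; residue -191/84.

Denominator factor (n - 1/2): pole of order 1 at 1/2, modulus 1/2.
The radius of convergence is the smallest modulus among the singular points: 1/2.
At the order-1 pole 1/2 set g(n) = (n - (1/2))*f(n) = -12*n/7 - 17/12.
Simple pole: residue = g(a) at a = 1/2, which is -191/84.


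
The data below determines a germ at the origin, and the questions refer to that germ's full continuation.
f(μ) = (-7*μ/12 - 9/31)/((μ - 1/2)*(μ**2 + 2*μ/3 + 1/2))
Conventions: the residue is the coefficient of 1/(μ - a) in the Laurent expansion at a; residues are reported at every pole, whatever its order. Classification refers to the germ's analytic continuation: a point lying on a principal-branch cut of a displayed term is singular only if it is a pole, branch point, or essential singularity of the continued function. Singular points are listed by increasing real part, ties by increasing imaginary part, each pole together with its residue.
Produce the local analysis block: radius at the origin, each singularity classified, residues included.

Radius of convergence at 0: 1/2.
At (-1/3) - ((1/6)*sqrt(14))*i: a pole of order 1; residue (433/1612) - ((82/2821)*sqrt(14))*i.
At (-1/3) + ((1/6)*sqrt(14))*i: a pole of order 1; residue (433/1612) + ((82/2821)*sqrt(14))*i.
At 1/2: a pole of order 1; residue -433/806.

Denominator factor (μ - 1/2): pole of order 1 at 1/2, modulus 1/2.
Denominator factor (μ**2 + 2*μ/3 + 1/2): discriminant -14/9, complex-conjugate roots (-1/3) + ((1/6)*sqrt(14))*i and (-1/3) - ((1/6)*sqrt(14))*i; poles of order 1, moduli (1/2)*sqrt(2) and (1/2)*sqrt(2).
The radius of convergence is the smallest modulus among the singular points: 1/2.
The factor μ**2 + 2*μ/3 + 1/2 splits as (μ - a)(μ - a') with a = (-1/3) - ((1/6)*sqrt(14))*i, a' = (-1/3) + ((1/6)*sqrt(14))*i. At the order-1 pole a set g(μ) = (μ - a)*f(μ) = [(-7*μ/12 - 9/31)/(μ - 1/2)] / (μ - a').
Simple pole: residue = g(a) at a = (-1/3) - ((1/6)*sqrt(14))*i, which is (433/1612) - ((82/2821)*sqrt(14))*i.
The factor μ**2 + 2*μ/3 + 1/2 splits as (μ - a)(μ - a') with a = (-1/3) + ((1/6)*sqrt(14))*i, a' = (-1/3) - ((1/6)*sqrt(14))*i. At the order-1 pole a set g(μ) = (μ - a)*f(μ) = [(-7*μ/12 - 9/31)/(μ - 1/2)] / (μ - a').
Simple pole: residue = g(a) at a = (-1/3) + ((1/6)*sqrt(14))*i, which is (433/1612) + ((82/2821)*sqrt(14))*i.
At the order-1 pole 1/2 set g(μ) = (μ - (1/2))*f(μ) = (-7*μ/12 - 9/31)/(μ**2 + 2*μ/3 + 1/2).
Simple pole: residue = g(a) at a = 1/2, which is -433/806.
List the singular points by increasing real part (a conjugate pair: the negative imaginary part first).


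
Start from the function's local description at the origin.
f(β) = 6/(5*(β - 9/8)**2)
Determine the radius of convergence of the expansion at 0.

Denominator factor (β - 9/8)^2: pole of order 2 at 9/8, modulus 9/8.
The radius of convergence is the smallest modulus among the singular points: 9/8.

The radius of convergence is 9/8.


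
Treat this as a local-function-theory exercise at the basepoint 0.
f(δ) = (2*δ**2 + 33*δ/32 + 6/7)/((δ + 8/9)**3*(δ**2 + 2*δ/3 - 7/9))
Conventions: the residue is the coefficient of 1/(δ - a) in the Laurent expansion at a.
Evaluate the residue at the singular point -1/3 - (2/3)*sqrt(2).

The factor δ**2 + 2*δ/3 - 7/9 splits as (δ - a)(δ - a') with a = -1/3 - (2/3)*sqrt(2), a' = -1/3 + (2/3)*sqrt(2). At the order-1 pole a set g(δ) = (δ - a)*f(δ) = [(2*δ**2 + 33*δ/32 + 6/7)/(δ + 8/9)**3] / (δ - a').
Simple pole: residue = g(a) at a = -1/3 - (2/3)*sqrt(2), which is 43031169/3322336 + (1657726317/186050816)*sqrt(2).

The residue is 43031169/3322336 + (1657726317/186050816)*sqrt(2).


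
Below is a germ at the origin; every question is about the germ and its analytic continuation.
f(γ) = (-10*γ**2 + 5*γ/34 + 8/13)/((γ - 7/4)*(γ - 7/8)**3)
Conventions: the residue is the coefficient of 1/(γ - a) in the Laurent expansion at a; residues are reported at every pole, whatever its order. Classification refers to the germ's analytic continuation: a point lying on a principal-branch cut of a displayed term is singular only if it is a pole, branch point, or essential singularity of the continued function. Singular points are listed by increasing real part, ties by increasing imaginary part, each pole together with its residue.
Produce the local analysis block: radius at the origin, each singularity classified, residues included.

Radius of convergence at 0: 7/8.
At 7/8: a pole of order 3; residue 3366528/75803.
At 7/4: a pole of order 1; residue -3366528/75803.

Denominator factor (γ - 7/8)^3: pole of order 3 at 7/8, modulus 7/8.
Denominator factor (γ - 7/4): pole of order 1 at 7/4, modulus 7/4.
The radius of convergence is the smallest modulus among the singular points: 7/8.
At the order-3 pole 7/8 set g(γ) = (γ - (7/8))^3*f(γ) = (-10*γ**2 + 5*γ/34 + 8/13)/(γ - 7/4).
Order-3 pole: residue = g''(a)/2; g''(7/8) = 6733056/75803, so the residue is 3366528/75803.
At the order-1 pole 7/4 set g(γ) = (γ - (7/4))*f(γ) = (-10*γ**2 + 5*γ/34 + 8/13)/(γ - 7/8)**3.
Simple pole: residue = g(a) at a = 7/4, which is -3366528/75803.
List the singular points by increasing real part (a conjugate pair: the negative imaginary part first).


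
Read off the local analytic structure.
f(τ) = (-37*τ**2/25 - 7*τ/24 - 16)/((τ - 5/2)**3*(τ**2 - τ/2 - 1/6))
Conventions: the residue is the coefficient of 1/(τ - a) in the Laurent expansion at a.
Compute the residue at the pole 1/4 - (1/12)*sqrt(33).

The factor τ**2 - τ/2 - 1/6 splits as (τ - a)(τ - a') with a = 1/4 - (1/12)*sqrt(33), a' = 1/4 + (1/12)*sqrt(33). At the order-1 pole a set g(τ) = (τ - a)*f(τ) = [(-37*τ**2/25 - 7*τ/24 - 16)/(τ - 5/2)**3] / (τ - a').
Simple pole: residue = g(a) at a = 1/4 - (1/12)*sqrt(33), which is 398919/336400 - (117641/336400)*sqrt(33).

The residue is 398919/336400 - (117641/336400)*sqrt(33).


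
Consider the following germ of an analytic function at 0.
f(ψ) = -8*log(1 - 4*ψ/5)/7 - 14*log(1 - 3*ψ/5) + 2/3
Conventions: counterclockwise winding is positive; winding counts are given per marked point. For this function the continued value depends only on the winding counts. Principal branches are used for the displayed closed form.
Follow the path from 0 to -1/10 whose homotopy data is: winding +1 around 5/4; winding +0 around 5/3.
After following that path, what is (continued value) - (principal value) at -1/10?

Continued minus principal equals -(16/7)*pi*i.

The rational part is single-valued and drops out of the difference; each branch term changes only by its own monodromy.
(-14)*log(1 - ψ/(5/3)): winding 0 around 5/3, so this term returns to its principal value, contribution 0.
(-8/7)*log(1 - ψ/(5/4)): each positive loop around 5/4 adds 2*pi*i to the log, so winding +1 contributes (-8/7)*(1)*2*pi*i = -(16/7)*pi*i.
Summing the contributions at ψ = -1/10 gives -(16/7)*pi*i.


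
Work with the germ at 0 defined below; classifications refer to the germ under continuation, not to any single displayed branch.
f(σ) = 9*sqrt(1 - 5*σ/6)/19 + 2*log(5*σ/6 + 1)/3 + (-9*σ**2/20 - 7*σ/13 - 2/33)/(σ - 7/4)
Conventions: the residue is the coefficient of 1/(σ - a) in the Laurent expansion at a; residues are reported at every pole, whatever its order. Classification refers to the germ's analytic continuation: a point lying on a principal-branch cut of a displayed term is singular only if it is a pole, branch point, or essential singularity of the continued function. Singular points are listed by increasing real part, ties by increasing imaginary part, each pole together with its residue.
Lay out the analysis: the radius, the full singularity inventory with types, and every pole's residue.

Denominator factor (σ - 7/4): pole of order 1 at 7/4, modulus 7/4.
Branch term (2/3)*log(1 - σ/(-6/5)): its argument vanishes at σ = -6/5, a logarithmic branch point, modulus 6/5.
Branch term (9/19)*sqrt(1 - σ/(6/5)): its argument vanishes at σ = 6/5, a square-root branch point, modulus 6/5.
The radius of convergence is the smallest modulus among the singular points: 6/5.
The branch terms are analytic at 7/4 and contribute nothing to the residue; only the rational part matters.
At the order-1 pole 7/4 set g(σ) = (σ - (7/4))*(rational part) = -9*σ**2/20 - 7*σ/13 - 2/33.
Simple pole: residue = g(a) at a = 7/4, which is -326869/137280.
List the singular points by increasing real part (a conjugate pair: the negative imaginary part first).

Radius of convergence at 0: 6/5.
At -6/5: a logarithmic branch point.
At 6/5: an algebraic (square-root) branch point.
At 7/4: a pole of order 1; residue -326869/137280.


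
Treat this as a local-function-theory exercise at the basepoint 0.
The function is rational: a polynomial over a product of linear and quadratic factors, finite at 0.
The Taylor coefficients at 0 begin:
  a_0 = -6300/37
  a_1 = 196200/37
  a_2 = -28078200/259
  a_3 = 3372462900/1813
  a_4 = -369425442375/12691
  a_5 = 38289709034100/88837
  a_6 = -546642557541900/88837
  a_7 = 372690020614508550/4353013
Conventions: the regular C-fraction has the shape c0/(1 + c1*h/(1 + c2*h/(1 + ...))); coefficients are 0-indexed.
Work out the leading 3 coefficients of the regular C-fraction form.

The regular C-fraction coefficients are [-6300/37, 218/7, -8163/763].

Taylor coefficients (read off): a_0 = -6300/37, a_1 = 196200/37, a_2 = -28078200/259.
c0 = a_0 = -6300/37. Peel one level at a time: if S = 1 + c*h/S' with S'(0) = 1, then c is the h-coefficient of S and S' = c*h/(S - 1).
S_1 = c0/f = 1 + (218/7)*h + (16326/49)*h^2 + ...; c1 = 218/7.
S_2 = c1*h/(S_1 - 1) = 1 + (-8163/763)*h + ...; c2 = -8163/763.


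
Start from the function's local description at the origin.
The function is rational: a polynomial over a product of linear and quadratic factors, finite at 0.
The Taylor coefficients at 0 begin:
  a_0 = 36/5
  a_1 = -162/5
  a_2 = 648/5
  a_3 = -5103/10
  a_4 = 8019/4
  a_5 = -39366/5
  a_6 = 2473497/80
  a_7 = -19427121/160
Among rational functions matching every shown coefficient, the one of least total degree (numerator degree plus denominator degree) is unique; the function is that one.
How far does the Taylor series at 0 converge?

The radius of convergence is 1 - (1/3)*sqrt(5).

No rational of total degree below 2 reproduces all 8 coefficients; solving the [0/2] Pade equations on them gives f(φ) = 16/(5*(φ**2 + 2*φ + 4/9)), whose expansion matches every shown term.
Denominator factor (φ**2 + 2*φ + 4/9): discriminant 20/9, real irrational roots -1 + (1/3)*sqrt(5) and -1 - (1/3)*sqrt(5); poles of order 1, moduli 1 - (1/3)*sqrt(5) and 1 + (1/3)*sqrt(5).
The radius of convergence is the smallest modulus among the singular points: 1 - (1/3)*sqrt(5).


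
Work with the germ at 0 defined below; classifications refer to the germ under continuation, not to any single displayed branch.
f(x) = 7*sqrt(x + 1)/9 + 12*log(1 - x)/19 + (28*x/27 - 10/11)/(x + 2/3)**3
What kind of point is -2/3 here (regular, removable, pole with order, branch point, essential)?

The point is a pole of order 3.

The denominator factor x + 2/3 vanishes at -2/3 and appears to the power 3; the numerator there equals -1426/891, nonzero, and no other factor vanishes.
The branch terms are analytic at this point.
Hence a pole whose order is the multiplicity, 3.


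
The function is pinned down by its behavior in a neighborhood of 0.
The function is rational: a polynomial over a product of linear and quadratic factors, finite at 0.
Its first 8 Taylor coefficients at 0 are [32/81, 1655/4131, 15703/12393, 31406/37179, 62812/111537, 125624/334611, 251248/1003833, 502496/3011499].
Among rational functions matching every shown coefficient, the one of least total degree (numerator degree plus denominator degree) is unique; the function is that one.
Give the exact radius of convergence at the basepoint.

No rational of total degree below 3 reproduces all 8 coefficients; solving the [2/1] Pade equations on them gives f(v) = (-3*v**2/2 - 7*v/34 - 16/27)/(v - 3/2), whose expansion matches every shown term.
Denominator factor (v - 3/2): pole of order 1 at 3/2, modulus 3/2.
The radius of convergence is the smallest modulus among the singular points: 3/2.

The radius of convergence is 3/2.
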